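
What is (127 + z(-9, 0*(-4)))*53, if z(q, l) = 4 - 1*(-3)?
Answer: 7102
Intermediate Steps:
z(q, l) = 7 (z(q, l) = 4 + 3 = 7)
(127 + z(-9, 0*(-4)))*53 = (127 + 7)*53 = 134*53 = 7102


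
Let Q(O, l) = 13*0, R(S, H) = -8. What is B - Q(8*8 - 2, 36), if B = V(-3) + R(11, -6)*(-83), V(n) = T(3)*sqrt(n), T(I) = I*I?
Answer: 664 + 9*I*sqrt(3) ≈ 664.0 + 15.588*I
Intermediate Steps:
T(I) = I**2
V(n) = 9*sqrt(n) (V(n) = 3**2*sqrt(n) = 9*sqrt(n))
Q(O, l) = 0
B = 664 + 9*I*sqrt(3) (B = 9*sqrt(-3) - 8*(-83) = 9*(I*sqrt(3)) + 664 = 9*I*sqrt(3) + 664 = 664 + 9*I*sqrt(3) ≈ 664.0 + 15.588*I)
B - Q(8*8 - 2, 36) = (664 + 9*I*sqrt(3)) - 1*0 = (664 + 9*I*sqrt(3)) + 0 = 664 + 9*I*sqrt(3)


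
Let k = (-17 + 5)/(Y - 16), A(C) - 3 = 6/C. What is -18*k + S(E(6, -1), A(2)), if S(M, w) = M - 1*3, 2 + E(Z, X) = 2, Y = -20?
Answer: -9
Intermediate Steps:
A(C) = 3 + 6/C
E(Z, X) = 0 (E(Z, X) = -2 + 2 = 0)
S(M, w) = -3 + M (S(M, w) = M - 3 = -3 + M)
k = 1/3 (k = (-17 + 5)/(-20 - 16) = -12/(-36) = -12*(-1/36) = 1/3 ≈ 0.33333)
-18*k + S(E(6, -1), A(2)) = -18*1/3 + (-3 + 0) = -6 - 3 = -9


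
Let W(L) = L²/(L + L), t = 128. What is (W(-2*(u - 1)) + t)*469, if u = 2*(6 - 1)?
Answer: 55811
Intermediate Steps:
u = 10 (u = 2*5 = 10)
W(L) = L/2 (W(L) = L²/((2*L)) = (1/(2*L))*L² = L/2)
(W(-2*(u - 1)) + t)*469 = ((-2*(10 - 1))/2 + 128)*469 = ((-2*9)/2 + 128)*469 = ((½)*(-18) + 128)*469 = (-9 + 128)*469 = 119*469 = 55811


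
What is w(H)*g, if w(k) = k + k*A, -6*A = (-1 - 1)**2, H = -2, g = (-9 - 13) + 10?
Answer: 8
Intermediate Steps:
g = -12 (g = -22 + 10 = -12)
A = -2/3 (A = -(-1 - 1)**2/6 = -1/6*(-2)**2 = -1/6*4 = -2/3 ≈ -0.66667)
w(k) = k/3 (w(k) = k + k*(-2/3) = k - 2*k/3 = k/3)
w(H)*g = ((1/3)*(-2))*(-12) = -2/3*(-12) = 8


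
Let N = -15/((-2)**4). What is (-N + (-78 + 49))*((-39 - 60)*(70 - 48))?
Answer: 488961/8 ≈ 61120.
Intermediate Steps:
N = -15/16 ≈ -0.93750
(-N + (-78 + 49))*((-39 - 60)*(70 - 48)) = (-1*(-15/16) + (-78 + 49))*((-39 - 60)*(70 - 48)) = (15/16 - 29)*(-99*22) = -449/16*(-2178) = 488961/8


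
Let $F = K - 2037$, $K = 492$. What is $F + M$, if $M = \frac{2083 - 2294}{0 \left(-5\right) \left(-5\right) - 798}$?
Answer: $- \frac{1232699}{798} \approx -1544.7$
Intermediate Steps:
$F = -1545$ ($F = 492 - 2037 = -1545$)
$M = \frac{211}{798}$ ($M = - \frac{211}{0 \left(-5\right) - 798} = - \frac{211}{0 - 798} = - \frac{211}{-798} = \left(-211\right) \left(- \frac{1}{798}\right) = \frac{211}{798} \approx 0.26441$)
$F + M = -1545 + \frac{211}{798} = - \frac{1232699}{798}$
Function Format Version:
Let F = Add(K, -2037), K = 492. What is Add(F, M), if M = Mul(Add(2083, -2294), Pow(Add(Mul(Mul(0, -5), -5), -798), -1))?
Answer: Rational(-1232699, 798) ≈ -1544.7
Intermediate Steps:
F = -1545 (F = Add(492, -2037) = -1545)
M = Rational(211, 798) (M = Mul(-211, Pow(Add(Mul(0, -5), -798), -1)) = Mul(-211, Pow(Add(0, -798), -1)) = Mul(-211, Pow(-798, -1)) = Mul(-211, Rational(-1, 798)) = Rational(211, 798) ≈ 0.26441)
Add(F, M) = Add(-1545, Rational(211, 798)) = Rational(-1232699, 798)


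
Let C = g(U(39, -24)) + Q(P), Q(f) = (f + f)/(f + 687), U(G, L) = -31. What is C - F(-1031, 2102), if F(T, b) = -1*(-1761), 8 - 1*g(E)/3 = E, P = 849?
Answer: -420581/256 ≈ -1642.9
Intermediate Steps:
g(E) = 24 - 3*E
F(T, b) = 1761
Q(f) = 2*f/(687 + f) (Q(f) = (2*f)/(687 + f) = 2*f/(687 + f))
C = 30235/256 (C = (24 - 3*(-31)) + 2*849/(687 + 849) = (24 + 93) + 2*849/1536 = 117 + 2*849*(1/1536) = 117 + 283/256 = 30235/256 ≈ 118.11)
C - F(-1031, 2102) = 30235/256 - 1*1761 = 30235/256 - 1761 = -420581/256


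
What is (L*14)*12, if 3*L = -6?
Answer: -336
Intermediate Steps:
L = -2 (L = (⅓)*(-6) = -2)
(L*14)*12 = -2*14*12 = -28*12 = -336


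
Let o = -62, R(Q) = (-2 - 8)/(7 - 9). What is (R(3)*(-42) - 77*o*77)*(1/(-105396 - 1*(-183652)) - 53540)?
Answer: -384822970573433/19564 ≈ -1.9670e+10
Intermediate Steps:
R(Q) = 5 (R(Q) = -10/(-2) = -10*(-½) = 5)
(R(3)*(-42) - 77*o*77)*(1/(-105396 - 1*(-183652)) - 53540) = (5*(-42) - 77*(-62)*77)*(1/(-105396 - 1*(-183652)) - 53540) = (-210 + 4774*77)*(1/(-105396 + 183652) - 53540) = (-210 + 367598)*(1/78256 - 53540) = 367388*(1/78256 - 53540) = 367388*(-4189826239/78256) = -384822970573433/19564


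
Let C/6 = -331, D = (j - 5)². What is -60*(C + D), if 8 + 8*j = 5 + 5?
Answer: 471225/4 ≈ 1.1781e+5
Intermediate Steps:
j = ¼ (j = -1 + (5 + 5)/8 = -1 + (⅛)*10 = -1 + 5/4 = ¼ ≈ 0.25000)
D = 361/16 (D = (¼ - 5)² = (-19/4)² = 361/16 ≈ 22.563)
C = -1986 (C = 6*(-331) = -1986)
-60*(C + D) = -60*(-1986 + 361/16) = -60*(-31415/16) = 471225/4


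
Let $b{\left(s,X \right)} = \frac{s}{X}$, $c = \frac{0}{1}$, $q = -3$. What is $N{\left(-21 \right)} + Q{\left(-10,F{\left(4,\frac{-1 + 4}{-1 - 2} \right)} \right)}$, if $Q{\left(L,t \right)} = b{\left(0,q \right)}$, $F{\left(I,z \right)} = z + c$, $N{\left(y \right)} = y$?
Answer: $-21$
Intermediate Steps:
$c = 0$ ($c = 0 \cdot 1 = 0$)
$F{\left(I,z \right)} = z$ ($F{\left(I,z \right)} = z + 0 = z$)
$Q{\left(L,t \right)} = 0$ ($Q{\left(L,t \right)} = \frac{0}{-3} = 0 \left(- \frac{1}{3}\right) = 0$)
$N{\left(-21 \right)} + Q{\left(-10,F{\left(4,\frac{-1 + 4}{-1 - 2} \right)} \right)} = -21 + 0 = -21$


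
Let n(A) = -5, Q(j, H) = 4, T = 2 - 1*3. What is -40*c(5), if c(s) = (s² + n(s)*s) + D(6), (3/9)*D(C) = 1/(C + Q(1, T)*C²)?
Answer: -⅘ ≈ -0.80000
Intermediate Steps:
T = -1 (T = 2 - 3 = -1)
D(C) = 3/(C + 4*C²)
c(s) = 1/50 + s² - 5*s (c(s) = (s² - 5*s) + 3/(6*(1 + 4*6)) = (s² - 5*s) + 3*(⅙)/(1 + 24) = (s² - 5*s) + 3*(⅙)/25 = (s² - 5*s) + 3*(⅙)*(1/25) = (s² - 5*s) + 1/50 = 1/50 + s² - 5*s)
-40*c(5) = -40*(1/50 + 5² - 5*5) = -40*(1/50 + 25 - 25) = -40*1/50 = -⅘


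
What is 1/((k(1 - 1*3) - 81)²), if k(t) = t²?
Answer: 1/5929 ≈ 0.00016866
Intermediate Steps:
1/((k(1 - 1*3) - 81)²) = 1/(((1 - 1*3)² - 81)²) = 1/(((1 - 3)² - 81)²) = 1/(((-2)² - 81)²) = 1/((4 - 81)²) = 1/((-77)²) = 1/5929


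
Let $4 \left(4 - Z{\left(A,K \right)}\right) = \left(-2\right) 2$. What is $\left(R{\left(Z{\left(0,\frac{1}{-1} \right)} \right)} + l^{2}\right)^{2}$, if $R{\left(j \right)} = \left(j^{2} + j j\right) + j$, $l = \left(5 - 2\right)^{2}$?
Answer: $18496$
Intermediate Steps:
$Z{\left(A,K \right)} = 5$ ($Z{\left(A,K \right)} = 4 - \frac{\left(-2\right) 2}{4} = 4 - -1 = 4 + 1 = 5$)
$l = 9$ ($l = 3^{2} = 9$)
$R{\left(j \right)} = j + 2 j^{2}$ ($R{\left(j \right)} = \left(j^{2} + j^{2}\right) + j = 2 j^{2} + j = j + 2 j^{2}$)
$\left(R{\left(Z{\left(0,\frac{1}{-1} \right)} \right)} + l^{2}\right)^{2} = \left(5 \left(1 + 2 \cdot 5\right) + 9^{2}\right)^{2} = \left(5 \left(1 + 10\right) + 81\right)^{2} = \left(5 \cdot 11 + 81\right)^{2} = \left(55 + 81\right)^{2} = 136^{2} = 18496$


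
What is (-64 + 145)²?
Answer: 6561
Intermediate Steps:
(-64 + 145)² = 81² = 6561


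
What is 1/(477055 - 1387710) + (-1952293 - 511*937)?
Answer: -2213893370501/910655 ≈ -2.4311e+6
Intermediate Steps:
1/(477055 - 1387710) + (-1952293 - 511*937) = 1/(-910655) + (-1952293 - 478807) = -1/910655 - 2431100 = -2213893370501/910655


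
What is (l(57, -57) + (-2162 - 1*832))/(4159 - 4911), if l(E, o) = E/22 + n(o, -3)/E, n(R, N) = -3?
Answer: 1250431/314336 ≈ 3.9780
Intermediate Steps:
l(E, o) = -3/E + E/22 (l(E, o) = E/22 - 3/E = -3/E + E/22)
(l(57, -57) + (-2162 - 1*832))/(4159 - 4911) = ((-3/57 + (1/22)*57) + (-2162 - 1*832))/(4159 - 4911) = ((-3*1/57 + 57/22) + (-2162 - 832))/(-752) = ((-1/19 + 57/22) - 2994)*(-1/752) = (1061/418 - 2994)*(-1/752) = -1250431/418*(-1/752) = 1250431/314336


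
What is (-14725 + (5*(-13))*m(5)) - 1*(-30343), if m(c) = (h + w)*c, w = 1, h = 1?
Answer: 14968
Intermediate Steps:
m(c) = 2*c (m(c) = (1 + 1)*c = 2*c)
(-14725 + (5*(-13))*m(5)) - 1*(-30343) = (-14725 + (5*(-13))*(2*5)) - 1*(-30343) = (-14725 - 65*10) + 30343 = (-14725 - 650) + 30343 = -15375 + 30343 = 14968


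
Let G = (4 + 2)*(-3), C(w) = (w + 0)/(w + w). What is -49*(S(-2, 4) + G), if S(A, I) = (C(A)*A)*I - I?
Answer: 1274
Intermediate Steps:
C(w) = 1/2 (C(w) = w/((2*w)) = w*(1/(2*w)) = 1/2)
G = -18 (G = 6*(-3) = -18)
S(A, I) = -I + A*I/2 (S(A, I) = (A/2)*I - I = A*I/2 - I = -I + A*I/2)
-49*(S(-2, 4) + G) = -49*((1/2)*4*(-2 - 2) - 18) = -49*((1/2)*4*(-4) - 18) = -49*(-8 - 18) = -49*(-26) = 1274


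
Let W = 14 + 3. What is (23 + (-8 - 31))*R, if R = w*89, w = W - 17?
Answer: 0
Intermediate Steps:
W = 17
w = 0 (w = 17 - 17 = 0)
R = 0 (R = 0*89 = 0)
(23 + (-8 - 31))*R = (23 + (-8 - 31))*0 = (23 - 39)*0 = -16*0 = 0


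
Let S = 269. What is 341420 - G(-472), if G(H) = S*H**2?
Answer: -59587476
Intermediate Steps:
G(H) = 269*H**2
341420 - G(-472) = 341420 - 269*(-472)**2 = 341420 - 269*222784 = 341420 - 1*59928896 = 341420 - 59928896 = -59587476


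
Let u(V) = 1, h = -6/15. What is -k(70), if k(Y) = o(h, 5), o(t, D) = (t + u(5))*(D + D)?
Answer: -6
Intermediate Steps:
h = -2/5 (h = -6*1/15 = -2/5 ≈ -0.40000)
o(t, D) = 2*D*(1 + t) (o(t, D) = (t + 1)*(D + D) = (1 + t)*(2*D) = 2*D*(1 + t))
k(Y) = 6 (k(Y) = 2*5*(1 - 2/5) = 2*5*(3/5) = 6)
-k(70) = -1*6 = -6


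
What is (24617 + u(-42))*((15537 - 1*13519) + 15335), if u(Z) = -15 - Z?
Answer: 427647332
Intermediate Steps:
(24617 + u(-42))*((15537 - 1*13519) + 15335) = (24617 + (-15 - 1*(-42)))*((15537 - 1*13519) + 15335) = (24617 + (-15 + 42))*((15537 - 13519) + 15335) = (24617 + 27)*(2018 + 15335) = 24644*17353 = 427647332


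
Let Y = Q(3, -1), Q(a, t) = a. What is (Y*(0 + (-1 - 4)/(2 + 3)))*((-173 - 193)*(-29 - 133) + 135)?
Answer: -178281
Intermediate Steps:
Y = 3
(Y*(0 + (-1 - 4)/(2 + 3)))*((-173 - 193)*(-29 - 133) + 135) = (3*(0 + (-1 - 4)/(2 + 3)))*((-173 - 193)*(-29 - 133) + 135) = (3*(0 - 5/5))*(-366*(-162) + 135) = (3*(0 - 5*1/5))*(59292 + 135) = (3*(0 - 1))*59427 = (3*(-1))*59427 = -3*59427 = -178281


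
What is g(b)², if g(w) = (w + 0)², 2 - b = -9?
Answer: 14641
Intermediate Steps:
b = 11 (b = 2 - 1*(-9) = 2 + 9 = 11)
g(w) = w²
g(b)² = (11²)² = 121² = 14641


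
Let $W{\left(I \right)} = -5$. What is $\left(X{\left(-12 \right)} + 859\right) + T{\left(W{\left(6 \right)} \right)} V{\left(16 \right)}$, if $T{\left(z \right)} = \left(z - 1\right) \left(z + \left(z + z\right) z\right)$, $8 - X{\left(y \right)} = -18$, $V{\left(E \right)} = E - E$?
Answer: $885$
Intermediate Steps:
$V{\left(E \right)} = 0$
$X{\left(y \right)} = 26$ ($X{\left(y \right)} = 8 - -18 = 8 + 18 = 26$)
$T{\left(z \right)} = \left(-1 + z\right) \left(z + 2 z^{2}\right)$ ($T{\left(z \right)} = \left(-1 + z\right) \left(z + 2 z z\right) = \left(-1 + z\right) \left(z + 2 z^{2}\right)$)
$\left(X{\left(-12 \right)} + 859\right) + T{\left(W{\left(6 \right)} \right)} V{\left(16 \right)} = \left(26 + 859\right) + - 5 \left(-1 - -5 + 2 \left(-5\right)^{2}\right) 0 = 885 + - 5 \left(-1 + 5 + 2 \cdot 25\right) 0 = 885 + - 5 \left(-1 + 5 + 50\right) 0 = 885 + \left(-5\right) 54 \cdot 0 = 885 - 0 = 885 + 0 = 885$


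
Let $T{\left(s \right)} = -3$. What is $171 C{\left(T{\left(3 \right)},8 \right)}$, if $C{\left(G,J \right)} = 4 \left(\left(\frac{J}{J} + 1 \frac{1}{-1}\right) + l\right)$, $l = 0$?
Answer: $0$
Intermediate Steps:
$C{\left(G,J \right)} = 0$ ($C{\left(G,J \right)} = 4 \left(\left(\frac{J}{J} + 1 \frac{1}{-1}\right) + 0\right) = 4 \left(\left(1 + 1 \left(-1\right)\right) + 0\right) = 4 \left(\left(1 - 1\right) + 0\right) = 4 \left(0 + 0\right) = 4 \cdot 0 = 0$)
$171 C{\left(T{\left(3 \right)},8 \right)} = 171 \cdot 0 = 0$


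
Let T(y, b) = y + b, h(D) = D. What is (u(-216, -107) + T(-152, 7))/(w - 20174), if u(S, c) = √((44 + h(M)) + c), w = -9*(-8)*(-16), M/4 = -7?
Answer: 145/21326 - I*√91/21326 ≈ 0.0067992 - 0.00044731*I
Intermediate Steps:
M = -28 (M = 4*(-7) = -28)
w = -1152 (w = 72*(-16) = -1152)
u(S, c) = √(16 + c) (u(S, c) = √((44 - 28) + c) = √(16 + c))
T(y, b) = b + y
(u(-216, -107) + T(-152, 7))/(w - 20174) = (√(16 - 107) + (7 - 152))/(-1152 - 20174) = (√(-91) - 145)/(-21326) = (I*√91 - 145)*(-1/21326) = (-145 + I*√91)*(-1/21326) = 145/21326 - I*√91/21326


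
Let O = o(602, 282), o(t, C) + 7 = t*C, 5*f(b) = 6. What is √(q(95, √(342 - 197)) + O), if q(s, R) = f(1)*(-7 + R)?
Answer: √(4243715 + 30*√145)/5 ≈ 412.02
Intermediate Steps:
f(b) = 6/5 (f(b) = (⅕)*6 = 6/5)
o(t, C) = -7 + C*t (o(t, C) = -7 + t*C = -7 + C*t)
q(s, R) = -42/5 + 6*R/5 (q(s, R) = 6*(-7 + R)/5 = -42/5 + 6*R/5)
O = 169757 (O = -7 + 282*602 = -7 + 169764 = 169757)
√(q(95, √(342 - 197)) + O) = √((-42/5 + 6*√(342 - 197)/5) + 169757) = √((-42/5 + 6*√145/5) + 169757) = √(848743/5 + 6*√145/5)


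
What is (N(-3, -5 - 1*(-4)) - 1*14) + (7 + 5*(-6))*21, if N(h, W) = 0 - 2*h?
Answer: -491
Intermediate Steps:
N(h, W) = -2*h
(N(-3, -5 - 1*(-4)) - 1*14) + (7 + 5*(-6))*21 = (-2*(-3) - 1*14) + (7 + 5*(-6))*21 = (6 - 14) + (7 - 30)*21 = -8 - 23*21 = -8 - 483 = -491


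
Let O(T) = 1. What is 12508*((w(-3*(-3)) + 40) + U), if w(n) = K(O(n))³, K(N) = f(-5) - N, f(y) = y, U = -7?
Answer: -2288964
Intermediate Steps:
K(N) = -5 - N
w(n) = -216 (w(n) = (-5 - 1*1)³ = (-5 - 1)³ = (-6)³ = -216)
12508*((w(-3*(-3)) + 40) + U) = 12508*((-216 + 40) - 7) = 12508*(-176 - 7) = 12508*(-183) = -2288964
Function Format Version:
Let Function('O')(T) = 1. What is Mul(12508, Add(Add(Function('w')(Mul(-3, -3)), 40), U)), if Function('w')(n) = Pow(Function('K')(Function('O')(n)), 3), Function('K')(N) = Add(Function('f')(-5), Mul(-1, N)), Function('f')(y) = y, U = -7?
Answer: -2288964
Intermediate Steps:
Function('K')(N) = Add(-5, Mul(-1, N))
Function('w')(n) = -216 (Function('w')(n) = Pow(Add(-5, Mul(-1, 1)), 3) = Pow(Add(-5, -1), 3) = Pow(-6, 3) = -216)
Mul(12508, Add(Add(Function('w')(Mul(-3, -3)), 40), U)) = Mul(12508, Add(Add(-216, 40), -7)) = Mul(12508, Add(-176, -7)) = Mul(12508, -183) = -2288964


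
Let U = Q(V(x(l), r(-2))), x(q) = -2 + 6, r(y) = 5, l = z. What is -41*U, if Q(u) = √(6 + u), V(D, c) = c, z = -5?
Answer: -41*√11 ≈ -135.98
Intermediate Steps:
l = -5
x(q) = 4
U = √11 (U = √(6 + 5) = √11 ≈ 3.3166)
-41*U = -41*√11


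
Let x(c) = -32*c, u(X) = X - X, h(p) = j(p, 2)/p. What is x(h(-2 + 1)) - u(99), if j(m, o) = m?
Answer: -32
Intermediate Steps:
h(p) = 1 (h(p) = p/p = 1)
u(X) = 0
x(h(-2 + 1)) - u(99) = -32*1 - 1*0 = -32 + 0 = -32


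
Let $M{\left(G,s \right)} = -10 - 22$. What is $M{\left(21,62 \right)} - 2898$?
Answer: $-2930$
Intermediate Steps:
$M{\left(G,s \right)} = -32$
$M{\left(21,62 \right)} - 2898 = -32 - 2898 = -2930$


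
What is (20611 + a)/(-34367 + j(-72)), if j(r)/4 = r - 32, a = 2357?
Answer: -22968/34783 ≈ -0.66032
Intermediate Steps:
j(r) = -128 + 4*r (j(r) = 4*(r - 32) = 4*(-32 + r) = -128 + 4*r)
(20611 + a)/(-34367 + j(-72)) = (20611 + 2357)/(-34367 + (-128 + 4*(-72))) = 22968/(-34367 + (-128 - 288)) = 22968/(-34367 - 416) = 22968/(-34783) = 22968*(-1/34783) = -22968/34783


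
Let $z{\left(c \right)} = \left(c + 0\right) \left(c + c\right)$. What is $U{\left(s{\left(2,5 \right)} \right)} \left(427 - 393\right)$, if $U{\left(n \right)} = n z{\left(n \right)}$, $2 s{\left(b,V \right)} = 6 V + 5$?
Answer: $\frac{728875}{2} \approx 3.6444 \cdot 10^{5}$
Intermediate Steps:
$s{\left(b,V \right)} = \frac{5}{2} + 3 V$ ($s{\left(b,V \right)} = \frac{6 V + 5}{2} = \frac{5 + 6 V}{2} = \frac{5}{2} + 3 V$)
$z{\left(c \right)} = 2 c^{2}$ ($z{\left(c \right)} = c 2 c = 2 c^{2}$)
$U{\left(n \right)} = 2 n^{3}$ ($U{\left(n \right)} = n 2 n^{2} = 2 n^{3}$)
$U{\left(s{\left(2,5 \right)} \right)} \left(427 - 393\right) = 2 \left(\frac{5}{2} + 3 \cdot 5\right)^{3} \left(427 - 393\right) = 2 \left(\frac{5}{2} + 15\right)^{3} \cdot 34 = 2 \left(\frac{35}{2}\right)^{3} \cdot 34 = 2 \cdot \frac{42875}{8} \cdot 34 = \frac{42875}{4} \cdot 34 = \frac{728875}{2}$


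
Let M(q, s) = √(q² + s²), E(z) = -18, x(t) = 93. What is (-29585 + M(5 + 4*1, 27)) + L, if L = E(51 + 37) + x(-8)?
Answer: -29510 + 9*√10 ≈ -29482.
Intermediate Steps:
L = 75 (L = -18 + 93 = 75)
(-29585 + M(5 + 4*1, 27)) + L = (-29585 + √((5 + 4*1)² + 27²)) + 75 = (-29585 + √((5 + 4)² + 729)) + 75 = (-29585 + √(9² + 729)) + 75 = (-29585 + √(81 + 729)) + 75 = (-29585 + √810) + 75 = (-29585 + 9*√10) + 75 = -29510 + 9*√10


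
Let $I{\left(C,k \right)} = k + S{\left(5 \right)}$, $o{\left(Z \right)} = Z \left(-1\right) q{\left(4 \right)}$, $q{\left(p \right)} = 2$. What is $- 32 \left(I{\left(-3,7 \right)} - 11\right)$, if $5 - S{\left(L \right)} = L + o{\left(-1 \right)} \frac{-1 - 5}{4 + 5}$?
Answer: $\frac{256}{3} \approx 85.333$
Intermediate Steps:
$o{\left(Z \right)} = - 2 Z$ ($o{\left(Z \right)} = Z \left(-1\right) 2 = - Z 2 = - 2 Z$)
$S{\left(L \right)} = \frac{19}{3} - L$ ($S{\left(L \right)} = 5 - \left(L + \left(-2\right) \left(-1\right) \frac{-1 - 5}{4 + 5}\right) = 5 - \left(L + 2 \left(- \frac{6}{9}\right)\right) = 5 - \left(L + 2 \left(\left(-6\right) \frac{1}{9}\right)\right) = 5 - \left(L + 2 \left(- \frac{2}{3}\right)\right) = 5 - \left(L - \frac{4}{3}\right) = 5 - \left(- \frac{4}{3} + L\right) = \frac{19}{3} - L$)
$I{\left(C,k \right)} = \frac{4}{3} + k$ ($I{\left(C,k \right)} = k + \left(\frac{19}{3} - 5\right) = k + \frac{4}{3} = \frac{4}{3} + k$)
$- 32 \left(I{\left(-3,7 \right)} - 11\right) = - 32 \left(\left(\frac{4}{3} + 7\right) - 11\right) = - 32 \left(\frac{25}{3} - 11\right) = \left(-32\right) \left(- \frac{8}{3}\right) = \frac{256}{3}$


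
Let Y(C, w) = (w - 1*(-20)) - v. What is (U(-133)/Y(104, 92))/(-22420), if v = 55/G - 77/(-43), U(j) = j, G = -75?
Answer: 903/16887688 ≈ 5.3471e-5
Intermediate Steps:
v = 682/645 (v = 55/(-75) - 77/(-43) = 55*(-1/75) - 77*(-1/43) = -11/15 + 77/43 = 682/645 ≈ 1.0574)
Y(C, w) = 12218/645 + w (Y(C, w) = (w - 1*(-20)) - 1*682/645 = (w + 20) - 682/645 = (20 + w) - 682/645 = 12218/645 + w)
(U(-133)/Y(104, 92))/(-22420) = -133/(12218/645 + 92)/(-22420) = -133/71558/645*(-1/22420) = -133*645/71558*(-1/22420) = -85785/71558*(-1/22420) = 903/16887688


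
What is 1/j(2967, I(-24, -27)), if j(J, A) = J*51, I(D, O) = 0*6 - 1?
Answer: 1/151317 ≈ 6.6086e-6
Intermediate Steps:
I(D, O) = -1 (I(D, O) = 0 - 1 = -1)
j(J, A) = 51*J
1/j(2967, I(-24, -27)) = 1/(51*2967) = 1/151317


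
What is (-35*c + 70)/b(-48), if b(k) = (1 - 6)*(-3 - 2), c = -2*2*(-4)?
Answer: -98/5 ≈ -19.600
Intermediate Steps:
c = 16 (c = -4*(-4) = 16)
b(k) = 25 (b(k) = -5*(-5) = 25)
(-35*c + 70)/b(-48) = (-35*16 + 70)/25 = (-560 + 70)*(1/25) = -490*1/25 = -98/5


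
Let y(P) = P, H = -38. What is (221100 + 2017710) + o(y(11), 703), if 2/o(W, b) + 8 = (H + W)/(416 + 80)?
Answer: 8944044958/3995 ≈ 2.2388e+6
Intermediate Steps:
o(W, b) = 2/(-2003/248 + W/496) (o(W, b) = 2/(-8 + (-38 + W)/(416 + 80)) = 2/(-8 + (-38 + W)/496) = 2/(-8 + (-38 + W)*(1/496)) = 2/(-8 + (-19/248 + W/496)) = 2/(-2003/248 + W/496))
(221100 + 2017710) + o(y(11), 703) = (221100 + 2017710) + 992/(-4006 + 11) = 2238810 + 992/(-3995) = 2238810 + 992*(-1/3995) = 2238810 - 992/3995 = 8944044958/3995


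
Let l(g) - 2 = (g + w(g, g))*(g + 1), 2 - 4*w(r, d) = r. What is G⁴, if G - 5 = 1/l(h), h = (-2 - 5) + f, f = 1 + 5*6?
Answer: 466327137862881/744839767681 ≈ 626.08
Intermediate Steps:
w(r, d) = ½ - r/4
f = 31 (f = 1 + 30 = 31)
h = 24 (h = (-2 - 5) + 31 = -7 + 31 = 24)
l(g) = 2 + (1 + g)*(½ + 3*g/4) (l(g) = 2 + (g + (½ - g/4))*(g + 1) = 2 + (½ + 3*g/4)*(1 + g) = 2 + (1 + g)*(½ + 3*g/4))
G = 4647/929 (G = 5 + 1/(5/2 + (¾)*24² + (5/4)*24) = 5 + 1/(5/2 + (¾)*576 + 30) = 5 + 1/(5/2 + 432 + 30) = 5 + 1/(929/2) = 5 + 2/929 = 4647/929 ≈ 5.0022)
G⁴ = (4647/929)⁴ = 466327137862881/744839767681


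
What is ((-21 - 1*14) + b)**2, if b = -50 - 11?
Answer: 9216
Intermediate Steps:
b = -61
((-21 - 1*14) + b)**2 = ((-21 - 1*14) - 61)**2 = ((-21 - 14) - 61)**2 = (-35 - 61)**2 = (-96)**2 = 9216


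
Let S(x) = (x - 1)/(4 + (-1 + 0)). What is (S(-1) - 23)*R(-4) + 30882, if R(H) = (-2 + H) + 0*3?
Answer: 31024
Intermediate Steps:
R(H) = -2 + H (R(H) = (-2 + H) + 0 = -2 + H)
S(x) = -⅓ + x/3 (S(x) = (-1 + x)/(4 - 1) = (-1 + x)/3 = (-1 + x)*(⅓) = -⅓ + x/3)
(S(-1) - 23)*R(-4) + 30882 = ((-⅓ + (⅓)*(-1)) - 23)*(-2 - 4) + 30882 = ((-⅓ - ⅓) - 23)*(-6) + 30882 = (-⅔ - 23)*(-6) + 30882 = -71/3*(-6) + 30882 = 142 + 30882 = 31024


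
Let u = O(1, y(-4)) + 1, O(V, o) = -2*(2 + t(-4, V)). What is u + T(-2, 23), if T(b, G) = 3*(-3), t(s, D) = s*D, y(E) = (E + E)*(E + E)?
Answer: -4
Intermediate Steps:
y(E) = 4*E**2 (y(E) = (2*E)*(2*E) = 4*E**2)
t(s, D) = D*s
O(V, o) = -4 + 8*V (O(V, o) = -2*(2 + V*(-4)) = -2*(2 - 4*V) = -4 + 8*V)
T(b, G) = -9
u = 5 (u = (-4 + 8*1) + 1 = (-4 + 8) + 1 = 4 + 1 = 5)
u + T(-2, 23) = 5 - 9 = -4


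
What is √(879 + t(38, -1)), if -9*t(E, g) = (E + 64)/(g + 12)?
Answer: √956109/33 ≈ 29.631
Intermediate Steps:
t(E, g) = -(64 + E)/(9*(12 + g)) (t(E, g) = -(E + 64)/(9*(g + 12)) = -(64 + E)/(9*(12 + g)))
√(879 + t(38, -1)) = √(879 + (-64 - 1*38)/(9*(12 - 1))) = √(879 + (⅑)*(-64 - 38)/11) = √(879 + (⅑)*(1/11)*(-102)) = √(879 - 34/33) = √(28973/33) = √956109/33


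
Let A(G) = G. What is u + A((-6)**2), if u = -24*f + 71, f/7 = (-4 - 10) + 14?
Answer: 107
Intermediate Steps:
f = 0 (f = 7*((-4 - 10) + 14) = 7*(-14 + 14) = 7*0 = 0)
u = 71 (u = -24*0 + 71 = 0 + 71 = 71)
u + A((-6)**2) = 71 + (-6)**2 = 71 + 36 = 107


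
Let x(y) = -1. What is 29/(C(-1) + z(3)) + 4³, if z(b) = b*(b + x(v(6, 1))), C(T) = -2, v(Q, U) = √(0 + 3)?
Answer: 285/4 ≈ 71.250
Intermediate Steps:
v(Q, U) = √3
z(b) = b*(-1 + b) (z(b) = b*(b - 1) = b*(-1 + b))
29/(C(-1) + z(3)) + 4³ = 29/(-2 + 3*(-1 + 3)) + 4³ = 29/(-2 + 3*2) + 64 = 29/(-2 + 6) + 64 = 29/4 + 64 = 285/4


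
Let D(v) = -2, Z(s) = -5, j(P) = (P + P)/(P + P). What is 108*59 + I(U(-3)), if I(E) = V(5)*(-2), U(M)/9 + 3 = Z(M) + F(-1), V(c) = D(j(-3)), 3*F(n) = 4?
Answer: 6376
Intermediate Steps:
F(n) = 4/3 (F(n) = (⅓)*4 = 4/3)
j(P) = 1 (j(P) = (2*P)/((2*P)) = (2*P)*(1/(2*P)) = 1)
V(c) = -2
U(M) = -60 (U(M) = -27 + 9*(-5 + 4/3) = -27 + 9*(-11/3) = -27 - 33 = -60)
I(E) = 4 (I(E) = -2*(-2) = 4)
108*59 + I(U(-3)) = 108*59 + 4 = 6372 + 4 = 6376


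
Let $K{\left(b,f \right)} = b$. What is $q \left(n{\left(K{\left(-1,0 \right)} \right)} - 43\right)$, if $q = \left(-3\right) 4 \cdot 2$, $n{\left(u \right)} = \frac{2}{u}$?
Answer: $1080$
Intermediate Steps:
$q = -24$ ($q = \left(-12\right) 2 = -24$)
$q \left(n{\left(K{\left(-1,0 \right)} \right)} - 43\right) = - 24 \left(\frac{2}{-1} - 43\right) = - 24 \left(2 \left(-1\right) - 43\right) = - 24 \left(-2 - 43\right) = \left(-24\right) \left(-45\right) = 1080$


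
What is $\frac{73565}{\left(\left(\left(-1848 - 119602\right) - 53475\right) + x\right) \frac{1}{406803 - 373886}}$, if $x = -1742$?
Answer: $- \frac{2421539105}{176667} \approx -13707.0$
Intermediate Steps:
$\frac{73565}{\left(\left(\left(-1848 - 119602\right) - 53475\right) + x\right) \frac{1}{406803 - 373886}} = \frac{73565}{\left(\left(\left(-1848 - 119602\right) - 53475\right) - 1742\right) \frac{1}{406803 - 373886}} = \frac{73565}{\left(\left(-121450 - 53475\right) - 1742\right) \frac{1}{32917}} = \frac{73565}{\left(-174925 - 1742\right) \frac{1}{32917}} = \frac{73565}{\left(-176667\right) \frac{1}{32917}} = \frac{73565}{- \frac{176667}{32917}} = 73565 \left(- \frac{32917}{176667}\right) = - \frac{2421539105}{176667}$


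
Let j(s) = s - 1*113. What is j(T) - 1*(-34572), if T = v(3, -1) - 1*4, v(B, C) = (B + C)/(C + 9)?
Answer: 137821/4 ≈ 34455.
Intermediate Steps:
v(B, C) = (B + C)/(9 + C)
T = -15/4 (T = (3 - 1)/(9 - 1) - 1*4 = 2/8 - 4 = (⅛)*2 - 4 = ¼ - 4 = -15/4 ≈ -3.7500)
j(s) = -113 + s (j(s) = s - 113 = -113 + s)
j(T) - 1*(-34572) = (-113 - 15/4) - 1*(-34572) = -467/4 + 34572 = 137821/4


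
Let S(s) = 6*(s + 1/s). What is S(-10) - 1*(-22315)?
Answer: 111272/5 ≈ 22254.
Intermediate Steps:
S(s) = 6*s + 6/s
S(-10) - 1*(-22315) = (6*(-10) + 6/(-10)) - 1*(-22315) = (-60 + 6*(-⅒)) + 22315 = (-60 - ⅗) + 22315 = -303/5 + 22315 = 111272/5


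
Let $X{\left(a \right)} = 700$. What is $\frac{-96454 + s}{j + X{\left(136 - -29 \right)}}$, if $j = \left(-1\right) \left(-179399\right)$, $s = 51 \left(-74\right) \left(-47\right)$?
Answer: $\frac{80924}{180099} \approx 0.44933$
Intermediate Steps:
$s = 177378$ ($s = \left(-3774\right) \left(-47\right) = 177378$)
$j = 179399$
$\frac{-96454 + s}{j + X{\left(136 - -29 \right)}} = \frac{-96454 + 177378}{179399 + 700} = \frac{80924}{180099}$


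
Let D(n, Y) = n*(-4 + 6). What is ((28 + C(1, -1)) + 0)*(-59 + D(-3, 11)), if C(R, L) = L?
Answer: -1755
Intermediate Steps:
D(n, Y) = 2*n (D(n, Y) = n*2 = 2*n)
((28 + C(1, -1)) + 0)*(-59 + D(-3, 11)) = ((28 - 1) + 0)*(-59 + 2*(-3)) = (27 + 0)*(-59 - 6) = 27*(-65) = -1755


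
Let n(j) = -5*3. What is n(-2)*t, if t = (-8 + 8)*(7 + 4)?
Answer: 0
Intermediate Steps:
n(j) = -15
t = 0 (t = 0*11 = 0)
n(-2)*t = -15*0 = 0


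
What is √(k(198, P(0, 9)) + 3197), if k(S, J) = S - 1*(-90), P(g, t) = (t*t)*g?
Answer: √3485 ≈ 59.034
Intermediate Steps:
P(g, t) = g*t² (P(g, t) = t²*g = g*t²)
k(S, J) = 90 + S (k(S, J) = S + 90 = 90 + S)
√(k(198, P(0, 9)) + 3197) = √((90 + 198) + 3197) = √(288 + 3197) = √3485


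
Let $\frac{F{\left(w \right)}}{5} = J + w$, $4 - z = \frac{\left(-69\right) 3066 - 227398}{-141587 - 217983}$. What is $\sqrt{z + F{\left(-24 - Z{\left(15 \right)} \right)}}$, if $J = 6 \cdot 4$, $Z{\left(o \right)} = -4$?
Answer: $\frac{2 \sqrt{184071254185}}{179785} \approx 4.7728$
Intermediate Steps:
$J = 24$
$z = \frac{499664}{179785}$ ($z = 4 - \frac{\left(-69\right) 3066 - 227398}{-141587 - 217983} = 4 - \frac{-211554 - 227398}{-359570} = 4 - \left(-438952\right) \left(- \frac{1}{359570}\right) = 4 - \frac{219476}{179785} = \frac{499664}{179785} \approx 2.7792$)
$F{\left(w \right)} = 120 + 5 w$ ($F{\left(w \right)} = 5 \left(24 + w\right) = 120 + 5 w$)
$\sqrt{z + F{\left(-24 - Z{\left(15 \right)} \right)}} = \sqrt{\frac{499664}{179785} + \left(120 + 5 \left(-24 - -4\right)\right)} = \sqrt{\frac{499664}{179785} + \left(120 + 5 \left(-24 + 4\right)\right)} = \sqrt{\frac{499664}{179785} + \left(120 + 5 \left(-20\right)\right)} = \sqrt{\frac{499664}{179785} + \left(120 - 100\right)} = \sqrt{\frac{499664}{179785} + 20} = \sqrt{\frac{4095364}{179785}} = \frac{2 \sqrt{184071254185}}{179785}$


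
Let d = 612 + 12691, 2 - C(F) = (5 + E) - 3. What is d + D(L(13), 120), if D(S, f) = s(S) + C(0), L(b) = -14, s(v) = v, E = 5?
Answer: 13284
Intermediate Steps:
C(F) = -5 (C(F) = 2 - ((5 + 5) - 3) = 2 - (10 - 3) = 2 - 1*7 = 2 - 7 = -5)
D(S, f) = -5 + S (D(S, f) = S - 5 = -5 + S)
d = 13303
d + D(L(13), 120) = 13303 + (-5 - 14) = 13303 - 19 = 13284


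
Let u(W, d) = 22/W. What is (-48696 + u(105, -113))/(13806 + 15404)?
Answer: -2556529/1533525 ≈ -1.6671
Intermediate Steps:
(-48696 + u(105, -113))/(13806 + 15404) = (-48696 + 22/105)/(13806 + 15404) = (-48696 + 22*(1/105))/29210 = (-48696 + 22/105)*(1/29210) = -5113058/105*1/29210 = -2556529/1533525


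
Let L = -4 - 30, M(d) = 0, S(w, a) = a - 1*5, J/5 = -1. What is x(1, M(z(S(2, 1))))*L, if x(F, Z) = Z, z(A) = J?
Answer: 0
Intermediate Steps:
J = -5 (J = 5*(-1) = -5)
S(w, a) = -5 + a (S(w, a) = a - 5 = -5 + a)
z(A) = -5
L = -34
x(1, M(z(S(2, 1))))*L = 0*(-34) = 0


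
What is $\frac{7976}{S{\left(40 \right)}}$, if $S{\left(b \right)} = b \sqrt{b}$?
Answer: $\frac{997 \sqrt{10}}{100} \approx 31.528$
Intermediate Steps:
$S{\left(b \right)} = b^{\frac{3}{2}}$
$\frac{7976}{S{\left(40 \right)}} = \frac{7976}{40^{\frac{3}{2}}} = \frac{7976}{80 \sqrt{10}} = 7976 \frac{\sqrt{10}}{800} = \frac{997 \sqrt{10}}{100}$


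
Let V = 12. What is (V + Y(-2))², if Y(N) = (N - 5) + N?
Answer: 9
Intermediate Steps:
Y(N) = -5 + 2*N (Y(N) = (-5 + N) + N = -5 + 2*N)
(V + Y(-2))² = (12 + (-5 + 2*(-2)))² = (12 + (-5 - 4))² = (12 - 9)² = 3² = 9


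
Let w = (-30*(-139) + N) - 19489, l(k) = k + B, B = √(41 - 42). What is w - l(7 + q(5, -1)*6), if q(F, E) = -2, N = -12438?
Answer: -27752 - I ≈ -27752.0 - 1.0*I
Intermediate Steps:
B = I (B = √(-1) = I ≈ 1.0*I)
l(k) = I + k (l(k) = k + I = I + k)
w = -27757 (w = (-30*(-139) - 12438) - 19489 = (4170 - 12438) - 19489 = -8268 - 19489 = -27757)
w - l(7 + q(5, -1)*6) = -27757 - (I + (7 - 2*6)) = -27757 - (I + (7 - 12)) = -27757 - (I - 5) = -27757 - (-5 + I) = -27757 + (5 - I) = -27752 - I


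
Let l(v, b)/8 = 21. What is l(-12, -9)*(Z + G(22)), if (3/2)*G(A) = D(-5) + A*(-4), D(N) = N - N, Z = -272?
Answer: -55552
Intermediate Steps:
l(v, b) = 168 (l(v, b) = 8*21 = 168)
D(N) = 0
G(A) = -8*A/3 (G(A) = 2*(0 + A*(-4))/3 = 2*(0 - 4*A)/3 = 2*(-4*A)/3 = -8*A/3)
l(-12, -9)*(Z + G(22)) = 168*(-272 - 8/3*22) = 168*(-272 - 176/3) = 168*(-992/3) = -55552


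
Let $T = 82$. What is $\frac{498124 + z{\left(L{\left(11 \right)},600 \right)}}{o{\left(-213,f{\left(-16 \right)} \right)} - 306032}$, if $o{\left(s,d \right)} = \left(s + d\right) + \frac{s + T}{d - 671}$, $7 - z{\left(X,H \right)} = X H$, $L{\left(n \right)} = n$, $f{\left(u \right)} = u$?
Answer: $- \frac{337681797}{210401176} \approx -1.6049$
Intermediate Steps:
$z{\left(X,H \right)} = 7 - H X$ ($z{\left(X,H \right)} = 7 - X H = 7 - H X$)
$o{\left(s,d \right)} = d + s + \frac{82 + s}{-671 + d}$ ($o{\left(s,d \right)} = \left(s + d\right) + \frac{s + 82}{d - 671} = \left(d + s\right) + \frac{82 + s}{-671 + d} = d + s + \frac{82 + s}{-671 + d}$)
$\frac{498124 + z{\left(L{\left(11 \right)},600 \right)}}{o{\left(-213,f{\left(-16 \right)} \right)} - 306032} = \frac{498124 + \left(7 - 600 \cdot 11\right)}{\frac{82 + \left(-16\right)^{2} - -10736 - -142710 - -3408}{-671 - 16} - 306032} = \frac{498124 + \left(7 - 6600\right)}{\frac{82 + 256 + 10736 + 142710 + 3408}{-687} - 306032} = \frac{498124 - 6593}{\left(- \frac{1}{687}\right) 157192 - 306032} = \frac{491531}{- \frac{157192}{687} - 306032} = \frac{491531}{- \frac{210401176}{687}} = 491531 \left(- \frac{687}{210401176}\right) = - \frac{337681797}{210401176}$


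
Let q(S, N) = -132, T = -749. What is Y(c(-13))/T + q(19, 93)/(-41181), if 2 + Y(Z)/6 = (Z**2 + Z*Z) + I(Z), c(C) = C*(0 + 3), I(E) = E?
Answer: -35305058/1468789 ≈ -24.037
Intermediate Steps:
c(C) = 3*C (c(C) = C*3 = 3*C)
Y(Z) = -12 + 6*Z + 12*Z**2 (Y(Z) = -12 + 6*((Z**2 + Z*Z) + Z) = -12 + 6*((Z**2 + Z**2) + Z) = -12 + 6*(2*Z**2 + Z) = -12 + 6*(Z + 2*Z**2) = -12 + (6*Z + 12*Z**2) = -12 + 6*Z + 12*Z**2)
Y(c(-13))/T + q(19, 93)/(-41181) = (-12 + 6*(3*(-13)) + 12*(3*(-13))**2)/(-749) - 132/(-41181) = (-12 + 6*(-39) + 12*(-39)**2)*(-1/749) - 132*(-1/41181) = (-12 - 234 + 12*1521)*(-1/749) + 44/13727 = (-12 - 234 + 18252)*(-1/749) + 44/13727 = 18006*(-1/749) + 44/13727 = -18006/749 + 44/13727 = -35305058/1468789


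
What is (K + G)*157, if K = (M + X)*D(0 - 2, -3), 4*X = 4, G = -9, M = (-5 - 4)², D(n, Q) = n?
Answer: -27161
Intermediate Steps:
M = 81 (M = (-9)² = 81)
X = 1 (X = (¼)*4 = 1)
K = -164 (K = (81 + 1)*(0 - 2) = 82*(-2) = -164)
(K + G)*157 = (-164 - 9)*157 = -173*157 = -27161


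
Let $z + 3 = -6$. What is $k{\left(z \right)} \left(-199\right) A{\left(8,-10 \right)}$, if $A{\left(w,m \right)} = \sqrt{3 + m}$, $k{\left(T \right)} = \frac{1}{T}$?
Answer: $\frac{199 i \sqrt{7}}{9} \approx 58.5 i$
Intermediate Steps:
$z = -9$ ($z = -3 - 6 = -9$)
$k{\left(z \right)} \left(-199\right) A{\left(8,-10 \right)} = \frac{1}{-9} \left(-199\right) \sqrt{3 - 10} = \left(- \frac{1}{9}\right) \left(-199\right) \sqrt{-7} = \frac{199 i \sqrt{7}}{9}$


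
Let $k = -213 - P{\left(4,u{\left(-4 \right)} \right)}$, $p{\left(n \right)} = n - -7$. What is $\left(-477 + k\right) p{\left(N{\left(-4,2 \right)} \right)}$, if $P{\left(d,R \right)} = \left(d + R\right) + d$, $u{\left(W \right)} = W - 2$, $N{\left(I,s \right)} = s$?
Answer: $-6228$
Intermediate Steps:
$u{\left(W \right)} = -2 + W$
$P{\left(d,R \right)} = R + 2 d$ ($P{\left(d,R \right)} = \left(R + d\right) + d = R + 2 d$)
$p{\left(n \right)} = 7 + n$ ($p{\left(n \right)} = n + 7 = 7 + n$)
$k = -215$ ($k = -213 - \left(\left(-2 - 4\right) + 2 \cdot 4\right) = -213 - \left(-6 + 8\right) = -213 - 2 = -215$)
$\left(-477 + k\right) p{\left(N{\left(-4,2 \right)} \right)} = \left(-477 - 215\right) \left(7 + 2\right) = \left(-692\right) 9 = -6228$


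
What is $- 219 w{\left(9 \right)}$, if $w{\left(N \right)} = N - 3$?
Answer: $-1314$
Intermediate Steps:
$w{\left(N \right)} = -3 + N$ ($w{\left(N \right)} = N - 3 = -3 + N$)
$- 219 w{\left(9 \right)} = - 219 \left(-3 + 9\right) = \left(-219\right) 6 = -1314$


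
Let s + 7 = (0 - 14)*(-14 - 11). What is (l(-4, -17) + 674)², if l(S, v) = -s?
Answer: 109561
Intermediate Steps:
s = 343 (s = -7 + (0 - 14)*(-14 - 11) = -7 - 14*(-25) = -7 + 350 = 343)
l(S, v) = -343 (l(S, v) = -1*343 = -343)
(l(-4, -17) + 674)² = (-343 + 674)² = 331² = 109561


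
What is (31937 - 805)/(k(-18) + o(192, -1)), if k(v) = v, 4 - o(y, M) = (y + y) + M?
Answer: -31132/397 ≈ -78.418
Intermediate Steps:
o(y, M) = 4 - M - 2*y (o(y, M) = 4 - ((y + y) + M) = 4 - (2*y + M) = 4 - (M + 2*y) = 4 + (-M - 2*y) = 4 - M - 2*y)
(31937 - 805)/(k(-18) + o(192, -1)) = (31937 - 805)/(-18 + (4 - 1*(-1) - 2*192)) = 31132/(-18 + (4 + 1 - 384)) = 31132/(-18 - 379) = 31132/(-397) = 31132*(-1/397) = -31132/397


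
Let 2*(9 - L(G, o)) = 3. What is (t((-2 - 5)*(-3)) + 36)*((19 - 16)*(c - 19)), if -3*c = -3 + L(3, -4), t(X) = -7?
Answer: -3567/2 ≈ -1783.5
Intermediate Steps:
L(G, o) = 15/2 (L(G, o) = 9 - ½*3 = 9 - 3/2 = 15/2)
c = -3/2 (c = -(-3 + 15/2)/3 = -⅓*9/2 = -3/2 ≈ -1.5000)
(t((-2 - 5)*(-3)) + 36)*((19 - 16)*(c - 19)) = (-7 + 36)*((19 - 16)*(-3/2 - 19)) = 29*(3*(-41/2)) = 29*(-123/2) = -3567/2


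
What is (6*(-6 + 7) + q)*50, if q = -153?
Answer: -7350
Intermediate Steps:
(6*(-6 + 7) + q)*50 = (6*(-6 + 7) - 153)*50 = (6*1 - 153)*50 = (6 - 153)*50 = -147*50 = -7350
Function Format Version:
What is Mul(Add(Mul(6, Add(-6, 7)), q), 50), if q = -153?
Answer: -7350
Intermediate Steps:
Mul(Add(Mul(6, Add(-6, 7)), q), 50) = Mul(Add(Mul(6, Add(-6, 7)), -153), 50) = Mul(Add(Mul(6, 1), -153), 50) = Mul(Add(6, -153), 50) = Mul(-147, 50) = -7350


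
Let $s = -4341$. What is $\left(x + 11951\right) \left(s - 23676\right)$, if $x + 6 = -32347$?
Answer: $571602834$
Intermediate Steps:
$x = -32353$ ($x = -6 - 32347 = -32353$)
$\left(x + 11951\right) \left(s - 23676\right) = \left(-32353 + 11951\right) \left(-4341 - 23676\right) = \left(-20402\right) \left(-28017\right) = 571602834$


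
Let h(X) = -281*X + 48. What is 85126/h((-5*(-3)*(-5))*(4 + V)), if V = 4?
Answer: 42563/84324 ≈ 0.50476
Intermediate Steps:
h(X) = 48 - 281*X
85126/h((-5*(-3)*(-5))*(4 + V)) = 85126/(48 - 281*-5*(-3)*(-5)*(4 + 4)) = 85126/(48 - 281*15*(-5)*8) = 85126/(48 - (-21075)*8) = 85126/(48 - 281*(-600)) = 85126/(48 + 168600) = 85126/168648 = 85126*(1/168648) = 42563/84324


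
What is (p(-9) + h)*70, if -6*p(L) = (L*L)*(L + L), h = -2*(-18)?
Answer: 19530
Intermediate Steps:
h = 36
p(L) = -L³/3 (p(L) = -L*L*(L + L)/6 = -L²*2*L/6 = -L³/3)
(p(-9) + h)*70 = (-⅓*(-9)³ + 36)*70 = (-⅓*(-729) + 36)*70 = (243 + 36)*70 = 279*70 = 19530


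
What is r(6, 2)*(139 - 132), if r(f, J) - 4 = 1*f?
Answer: 70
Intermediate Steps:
r(f, J) = 4 + f (r(f, J) = 4 + 1*f = 4 + f)
r(6, 2)*(139 - 132) = (4 + 6)*(139 - 132) = 10*7 = 70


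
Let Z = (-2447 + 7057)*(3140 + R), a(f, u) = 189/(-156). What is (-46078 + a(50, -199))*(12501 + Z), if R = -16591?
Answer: 148551252760471/52 ≈ 2.8568e+12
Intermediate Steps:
a(f, u) = -63/52 (a(f, u) = 189*(-1/156) = -63/52)
Z = -62009110 (Z = (-2447 + 7057)*(3140 - 16591) = 4610*(-13451) = -62009110)
(-46078 + a(50, -199))*(12501 + Z) = (-46078 - 63/52)*(12501 - 62009110) = -2396119/52*(-61996609) = 148551252760471/52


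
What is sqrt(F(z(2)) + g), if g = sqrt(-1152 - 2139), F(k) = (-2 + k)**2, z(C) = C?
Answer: 3291**(1/4)*sqrt(I) ≈ 5.3557 + 5.3557*I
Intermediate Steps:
g = I*sqrt(3291) (g = sqrt(-3291) = I*sqrt(3291) ≈ 57.367*I)
sqrt(F(z(2)) + g) = sqrt((-2 + 2)**2 + I*sqrt(3291)) = sqrt(0**2 + I*sqrt(3291)) = sqrt(0 + I*sqrt(3291)) = sqrt(I*sqrt(3291)) = 3291**(1/4)*sqrt(I)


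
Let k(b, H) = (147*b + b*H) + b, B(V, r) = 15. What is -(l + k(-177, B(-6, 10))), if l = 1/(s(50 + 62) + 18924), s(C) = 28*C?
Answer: 636453059/22060 ≈ 28851.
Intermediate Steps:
k(b, H) = 148*b + H*b (k(b, H) = (147*b + H*b) + b = 148*b + H*b)
l = 1/22060 (l = 1/(28*(50 + 62) + 18924) = 1/(28*112 + 18924) = 1/(3136 + 18924) = 1/22060 ≈ 4.5331e-5)
-(l + k(-177, B(-6, 10))) = -(1/22060 - 177*(148 + 15)) = -(1/22060 - 177*163) = -(1/22060 - 28851) = -1*(-636453059/22060) = 636453059/22060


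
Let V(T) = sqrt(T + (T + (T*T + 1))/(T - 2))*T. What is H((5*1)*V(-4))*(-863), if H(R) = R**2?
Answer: 6386200/3 ≈ 2.1287e+6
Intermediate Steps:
V(T) = T*sqrt(T + (1 + T + T**2)/(-2 + T)) (V(T) = sqrt(T + (T + (T**2 + 1))/(-2 + T))*T = sqrt(T + (T + (1 + T**2))/(-2 + T))*T = sqrt(T + (1 + T + T**2)/(-2 + T))*T = T*sqrt(T + (1 + T + T**2)/(-2 + T)))
H((5*1)*V(-4))*(-863) = ((5*1)*(-4*sqrt(1 - 1*(-4) + 2*(-4)**2)*(I*sqrt(6)/6)))**2*(-863) = (5*(-4*sqrt(1 + 4 + 2*16)*(I*sqrt(6)/6)))**2*(-863) = (5*(-4*I*sqrt(6)*sqrt(1 + 4 + 32)/6))**2*(-863) = (5*(-4*I*sqrt(222)/6))**2*(-863) = (5*(-2*I*sqrt(222)/3))**2*(-863) = (-10*I*sqrt(222)/3)**2*(-863) = -7400/3*(-863) = 6386200/3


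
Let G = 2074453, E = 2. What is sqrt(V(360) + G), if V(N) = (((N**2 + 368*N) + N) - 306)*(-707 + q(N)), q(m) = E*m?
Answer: sqrt(5482195) ≈ 2341.4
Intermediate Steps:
q(m) = 2*m
V(N) = (-707 + 2*N)*(-306 + N**2 + 369*N) (V(N) = (((N**2 + 368*N) + N) - 306)*(-707 + 2*N) = ((N**2 + 369*N) - 306)*(-707 + 2*N) = (-306 + N**2 + 369*N)*(-707 + 2*N) = (-707 + 2*N)*(-306 + N**2 + 369*N))
sqrt(V(360) + G) = sqrt((216342 - 261495*360 + 2*360**3 + 31*360**2) + 2074453) = sqrt((216342 - 94138200 + 2*46656000 + 31*129600) + 2074453) = sqrt((216342 - 94138200 + 93312000 + 4017600) + 2074453) = sqrt(3407742 + 2074453) = sqrt(5482195)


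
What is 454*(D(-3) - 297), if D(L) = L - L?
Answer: -134838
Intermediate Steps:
D(L) = 0
454*(D(-3) - 297) = 454*(0 - 297) = 454*(-297) = -134838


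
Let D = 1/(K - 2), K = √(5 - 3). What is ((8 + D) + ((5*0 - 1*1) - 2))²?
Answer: 33/2 - 4*√2 ≈ 10.843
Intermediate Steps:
K = √2 ≈ 1.4142
D = 1/(-2 + √2) (D = 1/(√2 - 2) = 1/(-2 + √2) ≈ -1.7071)
((8 + D) + ((5*0 - 1*1) - 2))² = ((8 + (-1 - √2/2)) + ((5*0 - 1*1) - 2))² = ((7 - √2/2) + ((0 - 1) - 2))² = ((7 - √2/2) + (-1 - 2))² = ((7 - √2/2) - 3)² = (4 - √2/2)²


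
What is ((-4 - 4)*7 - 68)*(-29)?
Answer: 3596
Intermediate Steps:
((-4 - 4)*7 - 68)*(-29) = (-8*7 - 68)*(-29) = (-56 - 68)*(-29) = -124*(-29) = 3596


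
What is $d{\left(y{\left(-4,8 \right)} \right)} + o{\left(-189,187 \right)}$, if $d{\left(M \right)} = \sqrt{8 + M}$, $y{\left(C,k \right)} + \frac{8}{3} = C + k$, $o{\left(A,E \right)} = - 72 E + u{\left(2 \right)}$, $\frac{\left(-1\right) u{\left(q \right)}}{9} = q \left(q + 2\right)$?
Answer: $-13536 + \frac{2 \sqrt{21}}{3} \approx -13533.0$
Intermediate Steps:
$u{\left(q \right)} = - 9 q \left(2 + q\right)$ ($u{\left(q \right)} = - 9 q \left(q + 2\right) = - 9 q \left(2 + q\right)$)
$o{\left(A,E \right)} = -72 - 72 E$ ($o{\left(A,E \right)} = - 72 E - 18 \left(2 + 2\right) = - 72 E - 18 \cdot 4 = - 72 E - 72 = -72 - 72 E$)
$y{\left(C,k \right)} = - \frac{8}{3} + C + k$ ($y{\left(C,k \right)} = - \frac{8}{3} + \left(C + k\right) = - \frac{8}{3} + C + k$)
$d{\left(y{\left(-4,8 \right)} \right)} + o{\left(-189,187 \right)} = \sqrt{8 - - \frac{4}{3}} - 13536 = \sqrt{8 + \frac{4}{3}} - 13536 = \sqrt{\frac{28}{3}} - 13536 = \frac{2 \sqrt{21}}{3} - 13536 = -13536 + \frac{2 \sqrt{21}}{3}$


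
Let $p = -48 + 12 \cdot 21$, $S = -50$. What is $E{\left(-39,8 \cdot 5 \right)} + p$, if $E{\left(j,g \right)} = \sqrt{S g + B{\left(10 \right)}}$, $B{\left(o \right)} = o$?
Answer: $204 + i \sqrt{1990} \approx 204.0 + 44.609 i$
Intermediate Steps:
$p = 204$ ($p = -48 + 252 = 204$)
$E{\left(j,g \right)} = \sqrt{10 - 50 g}$ ($E{\left(j,g \right)} = \sqrt{- 50 g + 10} = \sqrt{10 - 50 g}$)
$E{\left(-39,8 \cdot 5 \right)} + p = \sqrt{10 - 50 \cdot 8 \cdot 5} + 204 = \sqrt{10 - 2000} + 204 = \sqrt{-1990} + 204 = i \sqrt{1990} + 204 = 204 + i \sqrt{1990}$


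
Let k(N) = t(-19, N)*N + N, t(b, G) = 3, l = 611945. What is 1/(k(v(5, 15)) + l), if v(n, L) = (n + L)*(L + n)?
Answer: 1/613545 ≈ 1.6299e-6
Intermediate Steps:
v(n, L) = (L + n)² (v(n, L) = (L + n)*(L + n) = (L + n)²)
k(N) = 4*N (k(N) = 3*N + N = 4*N)
1/(k(v(5, 15)) + l) = 1/(4*(15 + 5)² + 611945) = 1/(4*20² + 611945) = 1/(4*400 + 611945) = 1/(1600 + 611945) = 1/613545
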